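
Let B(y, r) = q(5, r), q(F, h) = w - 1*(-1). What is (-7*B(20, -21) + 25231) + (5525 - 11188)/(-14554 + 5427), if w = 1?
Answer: 230161222/9127 ≈ 25218.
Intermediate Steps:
q(F, h) = 2 (q(F, h) = 1 - 1*(-1) = 1 + 1 = 2)
B(y, r) = 2
(-7*B(20, -21) + 25231) + (5525 - 11188)/(-14554 + 5427) = (-7*2 + 25231) + (5525 - 11188)/(-14554 + 5427) = (-14 + 25231) - 5663/(-9127) = 25217 - 5663*(-1/9127) = 25217 + 5663/9127 = 230161222/9127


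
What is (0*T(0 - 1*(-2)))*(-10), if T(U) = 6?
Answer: 0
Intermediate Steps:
(0*T(0 - 1*(-2)))*(-10) = (0*6)*(-10) = 0*(-10) = 0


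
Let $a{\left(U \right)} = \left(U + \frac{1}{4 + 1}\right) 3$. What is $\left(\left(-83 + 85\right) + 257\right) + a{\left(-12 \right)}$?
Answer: $\frac{1118}{5} \approx 223.6$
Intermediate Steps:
$a{\left(U \right)} = \frac{3}{5} + 3 U$ ($a{\left(U \right)} = \left(U + \frac{1}{5}\right) 3 = \left(\frac{1}{5} + U\right) 3 = \frac{3}{5} + 3 U$)
$\left(\left(-83 + 85\right) + 257\right) + a{\left(-12 \right)} = \left(\left(-83 + 85\right) + 257\right) + \left(\frac{3}{5} + 3 \left(-12\right)\right) = \left(2 + 257\right) + \left(\frac{3}{5} - 36\right) = 259 - \frac{177}{5} = \frac{1118}{5}$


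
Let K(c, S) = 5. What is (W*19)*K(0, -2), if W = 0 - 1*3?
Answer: -285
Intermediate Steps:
W = -3 (W = 0 - 3 = -3)
(W*19)*K(0, -2) = -3*19*5 = -57*5 = -285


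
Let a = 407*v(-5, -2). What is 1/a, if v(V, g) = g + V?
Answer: -1/2849 ≈ -0.00035100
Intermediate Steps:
v(V, g) = V + g
a = -2849 (a = 407*(-5 - 2) = 407*(-7) = -2849)
1/a = 1/(-2849) = -1/2849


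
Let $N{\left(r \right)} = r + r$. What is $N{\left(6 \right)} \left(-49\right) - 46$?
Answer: $-634$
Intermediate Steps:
$N{\left(r \right)} = 2 r$
$N{\left(6 \right)} \left(-49\right) - 46 = 2 \cdot 6 \left(-49\right) - 46 = 12 \left(-49\right) - 46 = -588 - 46 = -634$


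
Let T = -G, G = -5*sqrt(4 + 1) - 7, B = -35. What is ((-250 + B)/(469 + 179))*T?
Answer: -665/216 - 475*sqrt(5)/216 ≈ -7.9960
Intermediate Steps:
G = -7 - 5*sqrt(5) (G = -5*sqrt(5) - 7 = -7 - 5*sqrt(5) ≈ -18.180)
T = 7 + 5*sqrt(5) (T = -(-7 - 5*sqrt(5)) = 7 + 5*sqrt(5) ≈ 18.180)
((-250 + B)/(469 + 179))*T = ((-250 - 35)/(469 + 179))*(7 + 5*sqrt(5)) = (-285/648)*(7 + 5*sqrt(5)) = (-285*1/648)*(7 + 5*sqrt(5)) = -95*(7 + 5*sqrt(5))/216 = -665/216 - 475*sqrt(5)/216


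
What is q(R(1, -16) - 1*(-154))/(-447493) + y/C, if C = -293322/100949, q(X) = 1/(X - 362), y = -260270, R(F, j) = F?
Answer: 405631314125871842/4528454190237 ≈ 89574.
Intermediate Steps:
q(X) = 1/(-362 + X)
C = -293322/100949 (C = -293322*1/100949 = -293322/100949 ≈ -2.9056)
q(R(1, -16) - 1*(-154))/(-447493) + y/C = 1/((-362 + (1 - 1*(-154)))*(-447493)) - 260270/(-293322/100949) = -1/447493/(-362 + (1 + 154)) - 260270*(-100949/293322) = -1/447493/(-362 + 155) + 13136998115/146661 = -1/447493/(-207) + 13136998115/146661 = -1/207*(-1/447493) + 13136998115/146661 = 1/92631051 + 13136998115/146661 = 405631314125871842/4528454190237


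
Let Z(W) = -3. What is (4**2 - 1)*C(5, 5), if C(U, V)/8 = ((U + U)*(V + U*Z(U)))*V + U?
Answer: -59400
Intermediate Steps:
C(U, V) = 8*U + 16*U*V*(V - 3*U) (C(U, V) = 8*(((U + U)*(V + U*(-3)))*V + U) = 8*(((2*U)*(V - 3*U))*V + U) = 8*((2*U*(V - 3*U))*V + U) = 8*(2*U*V*(V - 3*U) + U) = 8*(U + 2*U*V*(V - 3*U)) = 8*U + 16*U*V*(V - 3*U))
(4**2 - 1)*C(5, 5) = (4**2 - 1)*(8*5*(1 + 2*5**2 - 6*5*5)) = (16 - 1)*(8*5*(1 + 2*25 - 150)) = 15*(8*5*(1 + 50 - 150)) = 15*(8*5*(-99)) = 15*(-3960) = -59400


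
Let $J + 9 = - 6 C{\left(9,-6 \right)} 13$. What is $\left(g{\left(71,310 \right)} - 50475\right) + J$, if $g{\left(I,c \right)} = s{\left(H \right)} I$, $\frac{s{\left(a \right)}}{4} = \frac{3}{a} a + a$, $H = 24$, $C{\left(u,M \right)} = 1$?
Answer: $-42894$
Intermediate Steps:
$J = -87$ ($J = -9 + \left(-6\right) 1 \cdot 13 = -9 - 78 = -87$)
$s{\left(a \right)} = 12 + 4 a$ ($s{\left(a \right)} = 4 \left(\frac{3}{a} a + a\right) = 4 \left(3 + a\right) = 12 + 4 a$)
$g{\left(I,c \right)} = 108 I$ ($g{\left(I,c \right)} = \left(12 + 4 \cdot 24\right) I = \left(12 + 96\right) I = 108 I$)
$\left(g{\left(71,310 \right)} - 50475\right) + J = \left(108 \cdot 71 - 50475\right) - 87 = \left(7668 - 50475\right) - 87 = -42807 - 87 = -42894$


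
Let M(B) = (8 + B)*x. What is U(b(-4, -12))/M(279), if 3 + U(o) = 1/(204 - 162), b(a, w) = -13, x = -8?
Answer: 125/96432 ≈ 0.0012963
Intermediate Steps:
U(o) = -125/42 (U(o) = -3 + 1/(204 - 162) = -3 + 1/42 = -125/42)
M(B) = -64 - 8*B (M(B) = (8 + B)*(-8) = -64 - 8*B)
U(b(-4, -12))/M(279) = -125/(42*(-64 - 8*279)) = -125/(42*(-64 - 2232)) = -125/42/(-2296) = -125/42*(-1/2296) = 125/96432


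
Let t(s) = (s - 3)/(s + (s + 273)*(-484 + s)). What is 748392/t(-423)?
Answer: -16917026964/71 ≈ -2.3827e+8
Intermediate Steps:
t(s) = (-3 + s)/(s + (-484 + s)*(273 + s)) (t(s) = (-3 + s)/(s + (273 + s)*(-484 + s)) = (-3 + s)/(s + (-484 + s)*(273 + s)))
748392/t(-423) = 748392/(((3 - 1*(-423))/(132132 - 1*(-423)² + 210*(-423)))) = 748392/(((3 + 423)/(132132 - 1*178929 - 88830))) = 748392/((426/(132132 - 178929 - 88830))) = 748392/((426/(-135627))) = 748392/((-1/135627*426)) = 748392/(-142/45209) = 748392*(-45209/142) = -16917026964/71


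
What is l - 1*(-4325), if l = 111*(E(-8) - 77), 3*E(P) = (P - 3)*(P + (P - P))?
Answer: -966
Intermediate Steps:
E(P) = P*(-3 + P)/3 (E(P) = ((P - 3)*(P + (P - P)))/3 = ((-3 + P)*(P + 0))/3 = ((-3 + P)*P)/3 = (P*(-3 + P))/3 = P*(-3 + P)/3)
l = -5291 (l = 111*((1/3)*(-8)*(-3 - 8) - 77) = 111*((1/3)*(-8)*(-11) - 77) = 111*(88/3 - 77) = 111*(-143/3) = -5291)
l - 1*(-4325) = -5291 - 1*(-4325) = -5291 + 4325 = -966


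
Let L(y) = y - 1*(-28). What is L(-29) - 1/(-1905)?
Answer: -1904/1905 ≈ -0.99948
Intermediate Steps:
L(y) = 28 + y (L(y) = y + 28 = 28 + y)
L(-29) - 1/(-1905) = (28 - 29) - 1/(-1905) = -1 - 1*(-1/1905) = -1 + 1/1905 = -1904/1905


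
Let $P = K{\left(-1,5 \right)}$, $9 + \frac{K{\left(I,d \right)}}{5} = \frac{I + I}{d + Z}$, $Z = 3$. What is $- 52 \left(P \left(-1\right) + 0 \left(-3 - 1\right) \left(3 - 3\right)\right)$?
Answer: $-2405$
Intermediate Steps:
$K{\left(I,d \right)} = -45 + \frac{10 I}{3 + d}$ ($K{\left(I,d \right)} = -45 + 5 \frac{I + I}{d + 3} = -45 + 5 \frac{2 I}{3 + d} = -45 + \frac{10 I}{3 + d}$)
$P = - \frac{185}{4}$ ($P = \frac{5 \left(-27 - 45 + 2 \left(-1\right)\right)}{3 + 5} = \frac{5 \left(-27 - 45 - 2\right)}{8} = 5 \cdot \frac{1}{8} \left(-74\right) = - \frac{185}{4} \approx -46.25$)
$- 52 \left(P \left(-1\right) + 0 \left(-3 - 1\right) \left(3 - 3\right)\right) = - 52 \left(\left(- \frac{185}{4}\right) \left(-1\right) + 0 \left(-3 - 1\right) \left(3 - 3\right)\right) = - 52 \left(\frac{185}{4} + 0 \left(-4\right) 0\right) = - 52 \left(\frac{185}{4} + 0 \cdot 0\right) = - 52 \left(\frac{185}{4} + 0\right) = \left(-52\right) \frac{185}{4} = -2405$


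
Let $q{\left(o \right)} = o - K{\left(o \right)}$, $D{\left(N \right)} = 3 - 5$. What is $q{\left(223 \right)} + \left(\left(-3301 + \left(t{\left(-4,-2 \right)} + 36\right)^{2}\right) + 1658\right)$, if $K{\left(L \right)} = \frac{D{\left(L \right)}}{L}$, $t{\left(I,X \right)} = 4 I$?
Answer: $- \frac{227458}{223} \approx -1020.0$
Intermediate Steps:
$D{\left(N \right)} = -2$ ($D{\left(N \right)} = 3 - 5 = -2$)
$K{\left(L \right)} = - \frac{2}{L}$
$q{\left(o \right)} = o + \frac{2}{o}$ ($q{\left(o \right)} = o - - \frac{2}{o} = o + \frac{2}{o}$)
$q{\left(223 \right)} + \left(\left(-3301 + \left(t{\left(-4,-2 \right)} + 36\right)^{2}\right) + 1658\right) = \left(223 + \frac{2}{223}\right) + \left(\left(-3301 + \left(4 \left(-4\right) + 36\right)^{2}\right) + 1658\right) = \left(223 + 2 \cdot \frac{1}{223}\right) + \left(\left(-3301 + \left(-16 + 36\right)^{2}\right) + 1658\right) = \left(223 + \frac{2}{223}\right) + \left(\left(-3301 + 20^{2}\right) + 1658\right) = \frac{49731}{223} + \left(\left(-3301 + 400\right) + 1658\right) = \frac{49731}{223} + \left(-2901 + 1658\right) = \frac{49731}{223} - 1243 = - \frac{227458}{223}$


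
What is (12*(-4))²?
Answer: 2304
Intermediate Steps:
(12*(-4))² = (-48)² = 2304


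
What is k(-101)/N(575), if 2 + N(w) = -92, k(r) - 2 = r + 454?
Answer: -355/94 ≈ -3.7766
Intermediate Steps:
k(r) = 456 + r (k(r) = 2 + (r + 454) = 2 + (454 + r) = 456 + r)
N(w) = -94 (N(w) = -2 - 92 = -94)
k(-101)/N(575) = (456 - 101)/(-94) = 355*(-1/94) = -355/94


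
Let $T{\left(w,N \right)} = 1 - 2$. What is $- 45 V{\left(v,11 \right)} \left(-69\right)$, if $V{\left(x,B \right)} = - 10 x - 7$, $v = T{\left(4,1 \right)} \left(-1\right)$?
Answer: $-52785$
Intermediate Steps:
$T{\left(w,N \right)} = -1$
$v = 1$ ($v = \left(-1\right) \left(-1\right) = 1$)
$V{\left(x,B \right)} = -7 - 10 x$
$- 45 V{\left(v,11 \right)} \left(-69\right) = - 45 \left(-7 - 10\right) \left(-69\right) = \left(-45\right) \left(-17\right) \left(-69\right) = 765 \left(-69\right) = -52785$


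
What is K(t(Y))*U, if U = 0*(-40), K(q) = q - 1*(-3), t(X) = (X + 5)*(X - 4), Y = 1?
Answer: 0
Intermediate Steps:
t(X) = (-4 + X)*(5 + X) (t(X) = (5 + X)*(-4 + X) = (-4 + X)*(5 + X))
K(q) = 3 + q (K(q) = q + 3 = 3 + q)
U = 0
K(t(Y))*U = (3 + (-20 + 1 + 1**2))*0 = (3 + (-20 + 1 + 1))*0 = (3 - 18)*0 = -15*0 = 0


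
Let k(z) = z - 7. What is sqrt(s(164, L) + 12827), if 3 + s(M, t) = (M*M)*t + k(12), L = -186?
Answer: I*sqrt(4989827) ≈ 2233.8*I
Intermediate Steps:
k(z) = -7 + z
s(M, t) = 2 + t*M**2 (s(M, t) = -3 + ((M*M)*t + (-7 + 12)) = -3 + (M**2*t + 5) = -3 + (t*M**2 + 5) = -3 + (5 + t*M**2) = 2 + t*M**2)
sqrt(s(164, L) + 12827) = sqrt((2 - 186*164**2) + 12827) = sqrt((2 - 186*26896) + 12827) = sqrt((2 - 5002656) + 12827) = sqrt(-5002654 + 12827) = sqrt(-4989827) = I*sqrt(4989827)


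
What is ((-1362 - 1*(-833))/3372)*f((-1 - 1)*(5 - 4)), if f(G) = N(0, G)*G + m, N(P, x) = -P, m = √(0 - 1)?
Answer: -529*I/3372 ≈ -0.15688*I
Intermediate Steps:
m = I (m = √(-1) = I ≈ 1.0*I)
f(G) = I (f(G) = (-1*0)*G + I = 0*G + I = 0 + I = I)
((-1362 - 1*(-833))/3372)*f((-1 - 1)*(5 - 4)) = ((-1362 - 1*(-833))/3372)*I = ((-1362 + 833)*(1/3372))*I = (-529*1/3372)*I = -529*I/3372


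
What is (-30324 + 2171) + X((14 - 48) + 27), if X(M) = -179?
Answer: -28332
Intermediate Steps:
(-30324 + 2171) + X((14 - 48) + 27) = (-30324 + 2171) - 179 = -28153 - 179 = -28332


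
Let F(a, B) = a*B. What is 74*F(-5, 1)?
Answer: -370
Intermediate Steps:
F(a, B) = B*a
74*F(-5, 1) = 74*(1*(-5)) = 74*(-5) = -370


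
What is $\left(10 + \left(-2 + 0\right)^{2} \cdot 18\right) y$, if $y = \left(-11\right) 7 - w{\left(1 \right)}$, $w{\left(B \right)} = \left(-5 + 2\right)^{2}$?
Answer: $-7052$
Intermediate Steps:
$w{\left(B \right)} = 9$ ($w{\left(B \right)} = \left(-3\right)^{2} = 9$)
$y = -86$ ($y = \left(-11\right) 7 - 9 = -77 - 9 = -86$)
$\left(10 + \left(-2 + 0\right)^{2} \cdot 18\right) y = \left(10 + \left(-2 + 0\right)^{2} \cdot 18\right) \left(-86\right) = \left(10 + \left(-2\right)^{2} \cdot 18\right) \left(-86\right) = \left(10 + 4 \cdot 18\right) \left(-86\right) = \left(10 + 72\right) \left(-86\right) = 82 \left(-86\right) = -7052$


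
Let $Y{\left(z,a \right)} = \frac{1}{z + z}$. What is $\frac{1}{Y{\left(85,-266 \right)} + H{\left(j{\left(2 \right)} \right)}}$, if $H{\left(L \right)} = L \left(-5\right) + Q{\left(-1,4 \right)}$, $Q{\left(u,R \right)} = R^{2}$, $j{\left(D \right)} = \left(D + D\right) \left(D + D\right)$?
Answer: $- \frac{170}{10879} \approx -0.015626$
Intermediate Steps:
$Y{\left(z,a \right)} = \frac{1}{2 z}$
$j{\left(D \right)} = 4 D^{2}$ ($j{\left(D \right)} = 2 D 2 D = 4 D^{2}$)
$H{\left(L \right)} = 16 - 5 L$ ($H{\left(L \right)} = L \left(-5\right) + 4^{2} = - 5 L + 16 = 16 - 5 L$)
$\frac{1}{Y{\left(85,-266 \right)} + H{\left(j{\left(2 \right)} \right)}} = \frac{1}{\frac{1}{2 \cdot 85} + \left(16 - 5 \cdot 4 \cdot 2^{2}\right)} = \frac{1}{\frac{1}{2} \cdot \frac{1}{85} + \left(16 - 5 \cdot 4 \cdot 4\right)} = \frac{1}{\frac{1}{170} + \left(16 - 80\right)} = \frac{1}{\frac{1}{170} - 64} = \frac{1}{- \frac{10879}{170}} = - \frac{170}{10879}$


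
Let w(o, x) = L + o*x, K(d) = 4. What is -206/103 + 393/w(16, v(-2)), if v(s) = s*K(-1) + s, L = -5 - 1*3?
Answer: -243/56 ≈ -4.3393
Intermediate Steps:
L = -8 (L = -5 - 3 = -8)
v(s) = 5*s (v(s) = s*4 + s = 4*s + s = 5*s)
w(o, x) = -8 + o*x
-206/103 + 393/w(16, v(-2)) = -206/103 + 393/(-8 + 16*(5*(-2))) = -206*1/103 + 393/(-8 + 16*(-10)) = -2 + 393/(-8 - 160) = -2 + 393/(-168) = -2 + 393*(-1/168) = -2 - 131/56 = -243/56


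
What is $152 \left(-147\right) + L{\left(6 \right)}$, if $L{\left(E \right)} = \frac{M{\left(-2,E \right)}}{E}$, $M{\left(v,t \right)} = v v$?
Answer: $- \frac{67030}{3} \approx -22343.0$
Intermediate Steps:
$M{\left(v,t \right)} = v^{2}$
$L{\left(E \right)} = \frac{4}{E}$ ($L{\left(E \right)} = \frac{\left(-2\right)^{2}}{E} = \frac{4}{E}$)
$152 \left(-147\right) + L{\left(6 \right)} = 152 \left(-147\right) + \frac{4}{6} = -22344 + 4 \cdot \frac{1}{6} = -22344 + \frac{2}{3} = - \frac{67030}{3}$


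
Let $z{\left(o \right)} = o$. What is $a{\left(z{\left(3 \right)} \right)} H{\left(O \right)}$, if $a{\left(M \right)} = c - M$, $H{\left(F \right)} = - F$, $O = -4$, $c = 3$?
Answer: $0$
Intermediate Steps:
$a{\left(M \right)} = 3 - M$
$a{\left(z{\left(3 \right)} \right)} H{\left(O \right)} = \left(3 - 3\right) \left(\left(-1\right) \left(-4\right)\right) = \left(3 - 3\right) 4 = 0 \cdot 4 = 0$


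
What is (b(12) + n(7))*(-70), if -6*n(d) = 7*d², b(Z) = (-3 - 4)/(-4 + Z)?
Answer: 48755/12 ≈ 4062.9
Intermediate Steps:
b(Z) = -7/(-4 + Z)
n(d) = -7*d²/6
(b(12) + n(7))*(-70) = (-7/(-4 + 12) - 7/6*7²)*(-70) = (-7/8 - 7/6*49)*(-70) = (-7*⅛ - 343/6)*(-70) = (-7/8 - 343/6)*(-70) = -1393/24*(-70) = 48755/12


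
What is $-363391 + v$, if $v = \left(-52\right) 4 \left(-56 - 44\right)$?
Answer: $-342591$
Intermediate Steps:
$v = 20800$ ($v = - 208 \left(-56 - 44\right) = \left(-208\right) \left(-100\right) = 20800$)
$-363391 + v = -363391 + 20800 = -342591$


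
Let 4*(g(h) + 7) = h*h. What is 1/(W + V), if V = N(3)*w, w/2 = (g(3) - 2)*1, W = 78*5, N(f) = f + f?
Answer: 1/309 ≈ 0.0032362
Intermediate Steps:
g(h) = -7 + h²/4 (g(h) = -7 + (h*h)/4 = -7 + h²/4)
N(f) = 2*f
W = 390
w = -27/2 (w = 2*(((-7 + (¼)*3²) - 2)*1) = 2*(((-7 + (¼)*9) - 2)*1) = 2*(((-7 + 9/4) - 2)*1) = 2*((-19/4 - 2)*1) = 2*(-27/4*1) = 2*(-27/4) = -27/2 ≈ -13.500)
V = -81 (V = (2*3)*(-27/2) = 6*(-27/2) = -81)
1/(W + V) = 1/(390 - 81) = 1/309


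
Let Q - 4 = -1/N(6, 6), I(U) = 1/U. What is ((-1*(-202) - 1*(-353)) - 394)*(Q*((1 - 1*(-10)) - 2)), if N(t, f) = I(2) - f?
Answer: 66654/11 ≈ 6059.5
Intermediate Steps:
N(t, f) = 1/2 - f
Q = 46/11 (Q = 4 - 1/(1/2 - 1*6) = 4 - 1/(1/2 - 6) = 4 - 1/(-11/2) = 4 - 1*(-2/11) = 4 + 2/11 = 46/11 ≈ 4.1818)
((-1*(-202) - 1*(-353)) - 394)*(Q*((1 - 1*(-10)) - 2)) = ((-1*(-202) - 1*(-353)) - 394)*(46*((1 - 1*(-10)) - 2)/11) = ((202 + 353) - 394)*(46*((1 + 10) - 2)/11) = (555 - 394)*(46*(11 - 2)/11) = 161*((46/11)*9) = 161*(414/11) = 66654/11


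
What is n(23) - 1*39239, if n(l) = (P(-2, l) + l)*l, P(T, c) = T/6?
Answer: -116153/3 ≈ -38718.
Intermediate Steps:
P(T, c) = T/6 (P(T, c) = T*(1/6) = T/6)
n(l) = l*(-1/3 + l) (n(l) = ((1/6)*(-2) + l)*l = (-1/3 + l)*l = l*(-1/3 + l))
n(23) - 1*39239 = 23*(-1/3 + 23) - 1*39239 = 23*(68/3) - 39239 = 1564/3 - 39239 = -116153/3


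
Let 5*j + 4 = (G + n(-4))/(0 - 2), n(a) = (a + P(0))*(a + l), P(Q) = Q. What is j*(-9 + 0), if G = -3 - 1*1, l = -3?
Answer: 144/5 ≈ 28.800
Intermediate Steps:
n(a) = a*(-3 + a) (n(a) = (a + 0)*(a - 3) = a*(-3 + a))
G = -4 (G = -3 - 1 = -4)
j = -16/5 (j = -4/5 + ((-4 - 4*(-3 - 4))/(0 - 2))/5 = -4/5 + ((-4 - 4*(-7))/(-2))/5 = -4/5 + ((-4 + 28)*(-1/2))/5 = -4/5 + (24*(-1/2))/5 = -4/5 + (1/5)*(-12) = -4/5 - 12/5 = -16/5 ≈ -3.2000)
j*(-9 + 0) = -16*(-9 + 0)/5 = -16/5*(-9) = 144/5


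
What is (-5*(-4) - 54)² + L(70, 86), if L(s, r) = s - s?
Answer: 1156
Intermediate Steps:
L(s, r) = 0
(-5*(-4) - 54)² + L(70, 86) = (-5*(-4) - 54)² + 0 = (20 - 54)² + 0 = (-34)² + 0 = 1156 + 0 = 1156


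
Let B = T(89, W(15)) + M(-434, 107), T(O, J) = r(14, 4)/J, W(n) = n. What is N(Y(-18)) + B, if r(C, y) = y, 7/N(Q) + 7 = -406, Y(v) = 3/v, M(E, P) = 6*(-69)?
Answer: -366169/885 ≈ -413.75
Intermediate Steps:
M(E, P) = -414
N(Q) = -1/59 (N(Q) = 7/(-7 - 406) = 7/(-413) = 7*(-1/413) = -1/59)
T(O, J) = 4/J
B = -6206/15 (B = 4/15 - 414 = -6206/15 ≈ -413.73)
N(Y(-18)) + B = -1/59 - 6206/15 = -366169/885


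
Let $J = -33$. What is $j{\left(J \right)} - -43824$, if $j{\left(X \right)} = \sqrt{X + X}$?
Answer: $43824 + i \sqrt{66} \approx 43824.0 + 8.124 i$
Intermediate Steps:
$j{\left(X \right)} = \sqrt{2} \sqrt{X}$ ($j{\left(X \right)} = \sqrt{2 X} = \sqrt{2} \sqrt{X}$)
$j{\left(J \right)} - -43824 = \sqrt{2} \sqrt{-33} - -43824 = \sqrt{2} i \sqrt{33} + 43824 = i \sqrt{66} + 43824 = 43824 + i \sqrt{66}$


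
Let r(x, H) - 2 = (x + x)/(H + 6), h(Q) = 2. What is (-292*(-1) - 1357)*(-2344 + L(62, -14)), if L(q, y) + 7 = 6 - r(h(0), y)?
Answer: 4998045/2 ≈ 2.4990e+6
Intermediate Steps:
r(x, H) = 2 + 2*x/(6 + H) (r(x, H) = 2 + (x + x)/(H + 6) = 2 + (2*x)/(6 + H) = 2 + 2*x/(6 + H))
L(q, y) = -1 - 2*(8 + y)/(6 + y) (L(q, y) = -7 + (6 - 2*(6 + y + 2)/(6 + y)) = -7 + (6 - 2*(8 + y)/(6 + y)) = -1 - 2*(8 + y)/(6 + y))
(-292*(-1) - 1357)*(-2344 + L(62, -14)) = (-292*(-1) - 1357)*(-2344 + (-22 - 3*(-14))/(6 - 14)) = (292 - 1357)*(-2344 + (-22 + 42)/(-8)) = -1065*(-2344 - ⅛*20) = -1065*(-2344 - 5/2) = -1065*(-4693/2) = 4998045/2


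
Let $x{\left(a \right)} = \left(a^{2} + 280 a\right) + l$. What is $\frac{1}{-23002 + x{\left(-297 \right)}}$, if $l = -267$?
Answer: $- \frac{1}{18220} \approx -5.4885 \cdot 10^{-5}$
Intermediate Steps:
$x{\left(a \right)} = -267 + a^{2} + 280 a$ ($x{\left(a \right)} = \left(a^{2} + 280 a\right) - 267 = -267 + a^{2} + 280 a$)
$\frac{1}{-23002 + x{\left(-297 \right)}} = \frac{1}{-23002 + \left(-267 + \left(-297\right)^{2} + 280 \left(-297\right)\right)} = \frac{1}{-23002 - -4782} = \frac{1}{-23002 + 4782} = \frac{1}{-18220} = - \frac{1}{18220}$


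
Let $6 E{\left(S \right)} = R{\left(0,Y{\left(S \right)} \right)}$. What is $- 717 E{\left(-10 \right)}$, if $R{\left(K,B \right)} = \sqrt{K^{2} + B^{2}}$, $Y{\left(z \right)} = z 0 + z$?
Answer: $-1195$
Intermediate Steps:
$Y{\left(z \right)} = z$ ($Y{\left(z \right)} = 0 + z = z$)
$R{\left(K,B \right)} = \sqrt{B^{2} + K^{2}}$
$E{\left(S \right)} = \frac{\sqrt{S^{2}}}{6}$ ($E{\left(S \right)} = \frac{\sqrt{S^{2} + 0^{2}}}{6} = \frac{\sqrt{S^{2} + 0}}{6} = \frac{\sqrt{S^{2}}}{6}$)
$- 717 E{\left(-10 \right)} = - 717 \frac{\sqrt{\left(-10\right)^{2}}}{6} = - 717 \frac{\sqrt{100}}{6} = - 717 \cdot \frac{1}{6} \cdot 10 = \left(-717\right) \frac{5}{3} = -1195$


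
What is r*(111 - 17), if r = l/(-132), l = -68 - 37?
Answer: 1645/22 ≈ 74.773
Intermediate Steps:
l = -105
r = 35/44 (r = -105/(-132) = -105*(-1/132) = 35/44 ≈ 0.79545)
r*(111 - 17) = 35*(111 - 17)/44 = (35/44)*94 = 1645/22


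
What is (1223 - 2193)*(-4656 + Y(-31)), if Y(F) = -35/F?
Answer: 139971970/31 ≈ 4.5152e+6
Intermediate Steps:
(1223 - 2193)*(-4656 + Y(-31)) = (1223 - 2193)*(-4656 - 35/(-31)) = -970*(-4656 - 35*(-1/31)) = -970*(-4656 + 35/31) = -970*(-144301/31) = 139971970/31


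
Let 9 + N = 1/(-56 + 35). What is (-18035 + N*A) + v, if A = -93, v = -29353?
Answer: -325826/7 ≈ -46547.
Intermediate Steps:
N = -190/21 (N = -9 + 1/(-56 + 35) = -9 + 1/(-21) = -9 - 1/21 = -190/21 ≈ -9.0476)
(-18035 + N*A) + v = (-18035 - 190/21*(-93)) - 29353 = (-18035 + 5890/7) - 29353 = -120355/7 - 29353 = -325826/7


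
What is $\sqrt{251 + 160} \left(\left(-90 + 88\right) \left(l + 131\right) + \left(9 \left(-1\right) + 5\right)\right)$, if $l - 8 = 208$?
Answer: $- 698 \sqrt{411} \approx -14151.0$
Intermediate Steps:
$l = 216$ ($l = 8 + 208 = 216$)
$\sqrt{251 + 160} \left(\left(-90 + 88\right) \left(l + 131\right) + \left(9 \left(-1\right) + 5\right)\right) = \sqrt{251 + 160} \left(\left(-90 + 88\right) \left(216 + 131\right) + \left(9 \left(-1\right) + 5\right)\right) = \sqrt{411} \left(\left(-2\right) 347 + \left(-9 + 5\right)\right) = \sqrt{411} \left(-694 - 4\right) = \sqrt{411} \left(-698\right) = - 698 \sqrt{411}$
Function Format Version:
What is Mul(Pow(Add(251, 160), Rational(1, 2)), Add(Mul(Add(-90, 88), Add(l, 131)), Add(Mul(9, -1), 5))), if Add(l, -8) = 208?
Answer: Mul(-698, Pow(411, Rational(1, 2))) ≈ -14151.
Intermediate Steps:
l = 216 (l = Add(8, 208) = 216)
Mul(Pow(Add(251, 160), Rational(1, 2)), Add(Mul(Add(-90, 88), Add(l, 131)), Add(Mul(9, -1), 5))) = Mul(Pow(Add(251, 160), Rational(1, 2)), Add(Mul(Add(-90, 88), Add(216, 131)), Add(Mul(9, -1), 5))) = Mul(Pow(411, Rational(1, 2)), Add(Mul(-2, 347), Add(-9, 5))) = Mul(Pow(411, Rational(1, 2)), Add(-694, -4)) = Mul(Pow(411, Rational(1, 2)), -698) = Mul(-698, Pow(411, Rational(1, 2)))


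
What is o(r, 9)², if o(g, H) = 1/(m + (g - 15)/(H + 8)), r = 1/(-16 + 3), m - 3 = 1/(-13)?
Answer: 48841/202500 ≈ 0.24119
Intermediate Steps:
m = 38/13 (m = 3 + 1/(-13) = 3 - 1/13 = 38/13 ≈ 2.9231)
r = -1/13 (r = 1/(-13) = -1/13 ≈ -0.076923)
o(g, H) = 1/(38/13 + (-15 + g)/(8 + H)) (o(g, H) = 1/(38/13 + (g - 15)/(H + 8)) = 1/(38/13 + (-15 + g)/(8 + H)))
o(r, 9)² = (13*(8 + 9)/(109 + 13*(-1/13) + 38*9))² = (13*17/(109 - 1 + 342))² = (13*17/450)² = (13*(1/450)*17)² = (221/450)² = 48841/202500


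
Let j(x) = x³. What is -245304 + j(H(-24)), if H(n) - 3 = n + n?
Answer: -336429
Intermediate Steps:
H(n) = 3 + 2*n (H(n) = 3 + (n + n) = 3 + 2*n)
-245304 + j(H(-24)) = -245304 + (3 + 2*(-24))³ = -245304 + (3 - 48)³ = -245304 + (-45)³ = -245304 - 91125 = -336429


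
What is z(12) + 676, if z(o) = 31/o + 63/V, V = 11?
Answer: 90329/132 ≈ 684.31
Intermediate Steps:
z(o) = 63/11 + 31/o (z(o) = 31/o + 63/11 = 63/11 + 31/o)
z(12) + 676 = (63/11 + 31/12) + 676 = 1097/132 + 676 = 90329/132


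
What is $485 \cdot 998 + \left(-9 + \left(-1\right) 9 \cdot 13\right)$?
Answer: $483904$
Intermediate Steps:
$485 \cdot 998 + \left(-9 + \left(-1\right) 9 \cdot 13\right) = 484030 - 126 = 483904$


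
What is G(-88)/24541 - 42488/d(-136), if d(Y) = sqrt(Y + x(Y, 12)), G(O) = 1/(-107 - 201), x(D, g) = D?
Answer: -1/7558628 + 10622*I*sqrt(17)/17 ≈ -1.323e-7 + 2576.2*I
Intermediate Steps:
G(O) = -1/308 (G(O) = 1/(-308) = -1/308)
d(Y) = sqrt(2)*sqrt(Y) (d(Y) = sqrt(Y + Y) = sqrt(2*Y) = sqrt(2)*sqrt(Y))
G(-88)/24541 - 42488/d(-136) = -1/308/24541 - 42488*(-I*sqrt(17)/68) = -1/308*1/24541 - 42488*(-I*sqrt(17)/68) = -1/7558628 - 42488*(-I*sqrt(17)/68) = -1/7558628 - (-10622)*I*sqrt(17)/17 = -1/7558628 + 10622*I*sqrt(17)/17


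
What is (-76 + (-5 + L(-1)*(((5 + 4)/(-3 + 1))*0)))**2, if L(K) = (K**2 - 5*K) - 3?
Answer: 6561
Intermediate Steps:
L(K) = -3 + K**2 - 5*K
(-76 + (-5 + L(-1)*(((5 + 4)/(-3 + 1))*0)))**2 = (-76 + (-5 + (-3 + (-1)**2 - 5*(-1))*(((5 + 4)/(-3 + 1))*0)))**2 = (-76 + (-5 + (-3 + 1 + 5)*((9/(-2))*0)))**2 = (-76 + (-5 + 3*((9*(-1/2))*0)))**2 = (-76 + (-5 + 3*(-9/2*0)))**2 = (-76 + (-5 + 3*0))**2 = (-76 + (-5 + 0))**2 = (-76 - 5)**2 = (-81)**2 = 6561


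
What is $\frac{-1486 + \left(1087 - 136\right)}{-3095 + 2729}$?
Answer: $\frac{535}{366} \approx 1.4617$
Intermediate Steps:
$\frac{-1486 + \left(1087 - 136\right)}{-3095 + 2729} = \frac{-1486 + 951}{-366} = \left(-535\right) \left(- \frac{1}{366}\right) = \frac{535}{366}$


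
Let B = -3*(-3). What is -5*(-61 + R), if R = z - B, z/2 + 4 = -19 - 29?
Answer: 870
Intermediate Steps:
z = -104 (z = -8 + 2*(-19 - 29) = -8 + 2*(-48) = -8 - 96 = -104)
B = 9
R = -113 (R = -104 - 1*9 = -104 - 9 = -113)
-5*(-61 + R) = -5*(-61 - 113) = -5*(-174) = 870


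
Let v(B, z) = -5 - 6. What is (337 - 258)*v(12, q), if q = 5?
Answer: -869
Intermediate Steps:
v(B, z) = -11
(337 - 258)*v(12, q) = (337 - 258)*(-11) = 79*(-11) = -869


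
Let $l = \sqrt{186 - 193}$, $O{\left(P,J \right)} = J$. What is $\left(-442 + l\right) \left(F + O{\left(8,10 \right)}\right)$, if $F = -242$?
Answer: $102544 - 232 i \sqrt{7} \approx 1.0254 \cdot 10^{5} - 613.81 i$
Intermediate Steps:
$l = i \sqrt{7}$ ($l = \sqrt{-7} = i \sqrt{7} \approx 2.6458 i$)
$\left(-442 + l\right) \left(F + O{\left(8,10 \right)}\right) = \left(-442 + i \sqrt{7}\right) \left(-242 + 10\right) = \left(-442 + i \sqrt{7}\right) \left(-232\right) = 102544 - 232 i \sqrt{7}$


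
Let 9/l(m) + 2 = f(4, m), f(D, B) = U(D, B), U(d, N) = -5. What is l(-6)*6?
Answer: -54/7 ≈ -7.7143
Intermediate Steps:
f(D, B) = -5
l(m) = -9/7 (l(m) = 9/(-2 - 5) = 9/(-7) = 9*(-⅐) = -9/7)
l(-6)*6 = -9/7*6 = -54/7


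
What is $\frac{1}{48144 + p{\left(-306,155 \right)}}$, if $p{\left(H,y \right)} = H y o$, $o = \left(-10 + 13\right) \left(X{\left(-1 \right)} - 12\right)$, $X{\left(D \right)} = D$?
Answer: $\frac{1}{1897914} \approx 5.2689 \cdot 10^{-7}$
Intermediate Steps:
$o = -39$ ($o = \left(-10 + 13\right) \left(-1 - 12\right) = 3 \left(-13\right) = -39$)
$p{\left(H,y \right)} = - 39 H y$ ($p{\left(H,y \right)} = H y \left(-39\right) = - 39 H y$)
$\frac{1}{48144 + p{\left(-306,155 \right)}} = \frac{1}{48144 - \left(-11934\right) 155} = \frac{1}{48144 + 1849770} = \frac{1}{1897914}$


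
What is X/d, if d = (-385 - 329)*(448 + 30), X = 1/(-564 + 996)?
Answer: -1/147438144 ≈ -6.7825e-9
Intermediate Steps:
X = 1/432 ≈ 0.0023148
d = -341292 (d = -714*478 = -341292)
X/d = (1/432)/(-341292) = (1/432)*(-1/341292) = -1/147438144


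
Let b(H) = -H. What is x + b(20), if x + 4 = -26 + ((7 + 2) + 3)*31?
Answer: 322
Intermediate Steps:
x = 342 (x = -4 + (-26 + ((7 + 2) + 3)*31) = -4 + (-26 + (9 + 3)*31) = -4 + (-26 + 12*31) = -4 + (-26 + 372) = -4 + 346 = 342)
x + b(20) = 342 - 1*20 = 342 - 20 = 322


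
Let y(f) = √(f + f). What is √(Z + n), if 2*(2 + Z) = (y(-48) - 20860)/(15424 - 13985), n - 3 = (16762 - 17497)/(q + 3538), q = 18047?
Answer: √(-13008560 + 2878*I*√6)/1439 ≈ 0.00067914 + 2.5064*I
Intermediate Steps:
y(f) = √2*√f (y(f) = √(2*f) = √2*√f)
n = 4268/1439 (n = 3 + (16762 - 17497)/(18047 + 3538) = 3 - 735/21585 = 3 - 735*1/21585 = 3 - 49/1439 = 4268/1439 ≈ 2.9660)
Z = -13308/1439 + 2*I*√6/1439 (Z = -2 + ((√2*√(-48) - 20860)/(15424 - 13985))/2 = -2 + ((√2*(4*I*√3) - 20860)/1439)/2 = -2 + ((4*I*√6 - 20860)*(1/1439))/2 = -2 + ((-20860 + 4*I*√6)*(1/1439))/2 = -2 + (-20860/1439 + 4*I*√6/1439)/2 = -2 + (-10430/1439 + 2*I*√6/1439) = -13308/1439 + 2*I*√6/1439 ≈ -9.2481 + 0.0034044*I)
√(Z + n) = √((-13308/1439 + 2*I*√6/1439) + 4268/1439) = √(-9040/1439 + 2*I*√6/1439)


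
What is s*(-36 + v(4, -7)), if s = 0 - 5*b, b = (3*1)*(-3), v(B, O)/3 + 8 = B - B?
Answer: -2700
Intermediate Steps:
v(B, O) = -24 (v(B, O) = -24 + 3*(B - B) = -24 + 3*0 = -24 + 0 = -24)
b = -9 (b = 3*(-3) = -9)
s = 45 (s = 0 - 5*(-9) = 0 + 45 = 45)
s*(-36 + v(4, -7)) = 45*(-36 - 24) = 45*(-60) = -2700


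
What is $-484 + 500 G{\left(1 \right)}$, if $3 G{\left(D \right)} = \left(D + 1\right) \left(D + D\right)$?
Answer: $\frac{548}{3} \approx 182.67$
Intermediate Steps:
$G{\left(D \right)} = \frac{2 D \left(1 + D\right)}{3}$ ($G{\left(D \right)} = \frac{\left(D + 1\right) \left(D + D\right)}{3} = \frac{\left(1 + D\right) 2 D}{3} = \frac{2 D \left(1 + D\right)}{3}$)
$-484 + 500 G{\left(1 \right)} = -484 + 500 \cdot \frac{2}{3} \cdot 1 \left(1 + 1\right) = -484 + 500 \cdot \frac{2}{3} \cdot 1 \cdot 2 = -484 + 500 \cdot \frac{4}{3} = -484 + \frac{2000}{3} = \frac{548}{3}$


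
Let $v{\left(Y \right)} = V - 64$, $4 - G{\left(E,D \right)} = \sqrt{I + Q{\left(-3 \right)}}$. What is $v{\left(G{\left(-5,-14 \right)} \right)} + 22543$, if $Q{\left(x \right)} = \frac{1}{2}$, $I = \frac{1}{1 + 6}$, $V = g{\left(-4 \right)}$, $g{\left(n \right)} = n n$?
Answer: $22495$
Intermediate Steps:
$g{\left(n \right)} = n^{2}$
$V = 16$ ($V = \left(-4\right)^{2} = 16$)
$I = \frac{1}{7} \approx 0.14286$
$Q{\left(x \right)} = \frac{1}{2}$
$G{\left(E,D \right)} = 4 - \frac{3 \sqrt{14}}{14}$ ($G{\left(E,D \right)} = 4 - \sqrt{\frac{1}{7} + \frac{1}{2}} = 4 - \sqrt{\frac{9}{14}} = 4 - \frac{3 \sqrt{14}}{14}$)
$v{\left(Y \right)} = -48$ ($v{\left(Y \right)} = 16 - 64 = -48$)
$v{\left(G{\left(-5,-14 \right)} \right)} + 22543 = -48 + 22543 = 22495$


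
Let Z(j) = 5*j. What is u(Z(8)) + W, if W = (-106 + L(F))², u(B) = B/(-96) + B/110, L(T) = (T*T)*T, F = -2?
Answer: 1715465/132 ≈ 12996.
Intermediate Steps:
L(T) = T³ (L(T) = T²*T = T³)
u(B) = -7*B/5280 (u(B) = B*(-1/96) + B*(1/110) = -B/96 + B/110 = -7*B/5280)
W = 12996 (W = (-106 + (-2)³)² = (-106 - 8)² = (-114)² = 12996)
u(Z(8)) + W = -7*8/1056 + 12996 = -7/5280*40 + 12996 = -7/132 + 12996 = 1715465/132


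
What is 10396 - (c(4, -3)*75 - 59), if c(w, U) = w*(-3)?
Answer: 11355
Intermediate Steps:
c(w, U) = -3*w
10396 - (c(4, -3)*75 - 59) = 10396 - (-3*4*75 - 59) = 10396 - (-12*75 - 59) = 10396 - (-900 - 59) = 10396 - 1*(-959) = 10396 + 959 = 11355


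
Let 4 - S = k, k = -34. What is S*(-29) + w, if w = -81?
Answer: -1183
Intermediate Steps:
S = 38 (S = 4 - 1*(-34) = 4 + 34 = 38)
S*(-29) + w = 38*(-29) - 81 = -1102 - 81 = -1183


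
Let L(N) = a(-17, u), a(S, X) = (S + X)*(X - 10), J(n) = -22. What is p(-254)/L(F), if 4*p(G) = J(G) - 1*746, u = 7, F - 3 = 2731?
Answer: -32/5 ≈ -6.4000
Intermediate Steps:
F = 2734 (F = 3 + 2731 = 2734)
a(S, X) = (-10 + X)*(S + X) (a(S, X) = (S + X)*(-10 + X) = (-10 + X)*(S + X))
p(G) = -192 (p(G) = (-22 - 1*746)/4 = (-22 - 746)/4 = (¼)*(-768) = -192)
L(N) = 30 (L(N) = 7² - 10*(-17) - 10*7 - 17*7 = 49 + 170 - 70 - 119 = 30)
p(-254)/L(F) = -192/30 = -192*1/30 = -32/5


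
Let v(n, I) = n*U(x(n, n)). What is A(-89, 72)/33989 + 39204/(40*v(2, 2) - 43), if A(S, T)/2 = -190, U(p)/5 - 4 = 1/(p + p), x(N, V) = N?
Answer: 1331875096/56319773 ≈ 23.648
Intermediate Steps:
U(p) = 20 + 5/(2*p) (U(p) = 20 + 5/(p + p) = 20 + 5/((2*p)) = 20 + 5*(1/(2*p)) = 20 + 5/(2*p))
v(n, I) = n*(20 + 5/(2*n))
A(S, T) = -380 (A(S, T) = 2*(-190) = -380)
A(-89, 72)/33989 + 39204/(40*v(2, 2) - 43) = -380/33989 + 39204/(40*(5/2 + 20*2) - 43) = -380*1/33989 + 39204/(40*(5/2 + 40) - 43) = -380/33989 + 39204/(40*(85/2) - 43) = -380/33989 + 39204/(1700 - 43) = -380/33989 + 39204/1657 = 1331875096/56319773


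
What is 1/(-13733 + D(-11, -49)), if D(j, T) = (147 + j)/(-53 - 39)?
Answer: -23/315893 ≈ -7.2809e-5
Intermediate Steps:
D(j, T) = -147/92 - j/92 (D(j, T) = (147 + j)/(-92) = (147 + j)*(-1/92) = -147/92 - j/92)
1/(-13733 + D(-11, -49)) = 1/(-13733 + (-147/92 - 1/92*(-11))) = 1/(-13733 + (-147/92 + 11/92)) = 1/(-13733 - 34/23) = 1/(-315893/23) = -23/315893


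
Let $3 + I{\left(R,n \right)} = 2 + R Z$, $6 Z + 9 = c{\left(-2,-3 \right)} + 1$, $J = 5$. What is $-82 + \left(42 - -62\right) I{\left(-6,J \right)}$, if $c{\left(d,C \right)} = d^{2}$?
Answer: $230$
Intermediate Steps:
$Z = - \frac{2}{3}$ ($Z = - \frac{3}{2} + \frac{\left(-2\right)^{2} + 1}{6} = - \frac{3}{2} + \frac{4 + 1}{6} = - \frac{3}{2} + \frac{1}{6} \cdot 5 = - \frac{3}{2} + \frac{5}{6} = - \frac{2}{3} \approx -0.66667$)
$I{\left(R,n \right)} = -1 - \frac{2 R}{3}$ ($I{\left(R,n \right)} = -3 + \left(2 + R \left(- \frac{2}{3}\right)\right) = -3 - \left(-2 + \frac{2 R}{3}\right) = -1 - \frac{2 R}{3}$)
$-82 + \left(42 - -62\right) I{\left(-6,J \right)} = -82 + \left(42 - -62\right) \left(-1 - -4\right) = -82 + \left(42 + 62\right) \left(-1 + 4\right) = -82 + 104 \cdot 3 = -82 + 312 = 230$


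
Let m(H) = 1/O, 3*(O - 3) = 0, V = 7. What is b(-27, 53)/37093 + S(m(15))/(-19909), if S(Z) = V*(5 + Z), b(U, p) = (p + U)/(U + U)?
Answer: -37648561/19939082499 ≈ -0.0018882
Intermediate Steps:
O = 3 (O = 3 + (⅓)*0 = 3 + 0 = 3)
b(U, p) = (U + p)/(2*U) (b(U, p) = (U + p)/((2*U)) = (U + p)*(1/(2*U)) = (U + p)/(2*U))
m(H) = ⅓ (m(H) = 1/3 = ⅓)
S(Z) = 35 + 7*Z (S(Z) = 7*(5 + Z) = 35 + 7*Z)
b(-27, 53)/37093 + S(m(15))/(-19909) = ((½)*(-27 + 53)/(-27))/37093 + (35 + 7*(⅓))/(-19909) = ((½)*(-1/27)*26)*(1/37093) + (35 + 7/3)*(-1/19909) = -13/27*1/37093 + (112/3)*(-1/19909) = -13/1001511 - 112/59727 = -37648561/19939082499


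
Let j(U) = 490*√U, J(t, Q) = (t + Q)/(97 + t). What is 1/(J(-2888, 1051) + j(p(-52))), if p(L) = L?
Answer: 5127067/97255728595769 - 7633887380*I*√13/97255728595769 ≈ 5.2717e-8 - 0.00028301*I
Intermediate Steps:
J(t, Q) = (Q + t)/(97 + t)
1/(J(-2888, 1051) + j(p(-52))) = 1/((1051 - 2888)/(97 - 2888) + 490*√(-52)) = 1/(-1837/(-2791) + 490*(2*I*√13)) = 1/(-1/2791*(-1837) + 980*I*√13) = 1/(1837/2791 + 980*I*√13)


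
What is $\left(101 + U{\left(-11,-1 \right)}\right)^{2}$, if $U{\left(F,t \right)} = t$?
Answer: $10000$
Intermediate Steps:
$\left(101 + U{\left(-11,-1 \right)}\right)^{2} = \left(101 - 1\right)^{2} = 100^{2} = 10000$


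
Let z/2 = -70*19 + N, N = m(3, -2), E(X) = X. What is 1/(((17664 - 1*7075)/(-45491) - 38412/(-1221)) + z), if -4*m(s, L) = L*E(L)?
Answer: -1683167/4428030823 ≈ -0.00038012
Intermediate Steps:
m(s, L) = -L**2/4 (m(s, L) = -L*L/4 = -L**2/4)
N = -1 (N = -1/4*(-2)**2 = -1/4*4 = -1)
z = -2662 (z = 2*(-70*19 - 1) = 2*(-1330 - 1) = 2*(-1331) = -2662)
1/(((17664 - 1*7075)/(-45491) - 38412/(-1221)) + z) = 1/(((17664 - 1*7075)/(-45491) - 38412/(-1221)) - 2662) = 1/(((17664 - 7075)*(-1/45491) - 38412*(-1/1221)) - 2662) = 1/((10589*(-1/45491) + 1164/37) - 2662) = 1/((-10589/45491 + 1164/37) - 2662) = 1/(52559731/1683167 - 2662) = 1/(-4428030823/1683167) = -1683167/4428030823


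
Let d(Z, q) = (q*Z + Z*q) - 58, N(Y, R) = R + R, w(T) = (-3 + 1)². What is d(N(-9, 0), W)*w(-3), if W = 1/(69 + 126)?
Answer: -232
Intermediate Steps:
w(T) = 4 (w(T) = (-2)² = 4)
N(Y, R) = 2*R
W = 1/195 ≈ 0.0051282
d(Z, q) = -58 + 2*Z*q (d(Z, q) = (Z*q + Z*q) - 58 = 2*Z*q - 58 = -58 + 2*Z*q)
d(N(-9, 0), W)*w(-3) = (-58 + 2*(2*0)*(1/195))*4 = (-58 + 2*0*(1/195))*4 = (-58 + 0)*4 = -58*4 = -232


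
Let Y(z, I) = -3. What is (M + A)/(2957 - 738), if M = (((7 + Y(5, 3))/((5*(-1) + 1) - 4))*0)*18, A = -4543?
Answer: -649/317 ≈ -2.0473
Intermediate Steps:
M = 0 (M = (((7 - 3)/((5*(-1) + 1) - 4))*0)*18 = ((4/((-5 + 1) - 4))*0)*18 = ((4/(-4 - 4))*0)*18 = ((4/(-8))*0)*18 = ((4*(-1/8))*0)*18 = -1/2*0*18 = 0*18 = 0)
(M + A)/(2957 - 738) = (0 - 4543)/(2957 - 738) = -4543/2219 = -4543*1/2219 = -649/317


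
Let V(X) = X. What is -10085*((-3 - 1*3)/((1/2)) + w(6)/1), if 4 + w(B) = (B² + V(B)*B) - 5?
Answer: -514335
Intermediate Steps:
w(B) = -9 + 2*B² (w(B) = -4 + ((B² + B*B) - 5) = -4 + ((B² + B²) - 5) = -4 + (2*B² - 5) = -4 + (-5 + 2*B²) = -9 + 2*B²)
-10085*((-3 - 1*3)/((1/2)) + w(6)/1) = -10085*((-3 - 1*3)/((1/2)) + (-9 + 2*6²)/1) = -10085*((-3 - 3)/((1*(½))) + (-9 + 2*36)*1) = -10085*(-6/½ + (-9 + 72)*1) = -10085*(-6*2 + 63*1) = -10085*(-12 + 63) = -10085*51 = -514335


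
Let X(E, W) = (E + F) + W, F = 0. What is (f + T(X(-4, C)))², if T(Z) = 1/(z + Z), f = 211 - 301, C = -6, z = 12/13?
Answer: 113060689/13924 ≈ 8119.8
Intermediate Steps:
z = 12/13 (z = 12*(1/13) = 12/13 ≈ 0.92308)
X(E, W) = E + W (X(E, W) = (E + 0) + W = E + W)
f = -90
T(Z) = 1/(12/13 + Z)
(f + T(X(-4, C)))² = (-90 + 13/(12 + 13*(-4 - 6)))² = (-90 + 13/(12 + 13*(-10)))² = (-90 + 13/(12 - 130))² = (-90 + 13/(-118))² = (-90 + 13*(-1/118))² = (-90 - 13/118)² = (-10633/118)² = 113060689/13924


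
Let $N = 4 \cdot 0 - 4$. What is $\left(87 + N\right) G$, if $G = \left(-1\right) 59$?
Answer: $-4897$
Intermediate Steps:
$N = -4$ ($N = 0 - 4 = -4$)
$G = -59$
$\left(87 + N\right) G = \left(87 - 4\right) \left(-59\right) = 83 \left(-59\right) = -4897$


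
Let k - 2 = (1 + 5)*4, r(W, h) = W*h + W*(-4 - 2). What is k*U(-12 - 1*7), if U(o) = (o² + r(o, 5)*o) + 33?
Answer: 858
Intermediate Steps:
r(W, h) = -6*W + W*h (r(W, h) = W*h + W*(-6) = W*h - 6*W = -6*W + W*h)
U(o) = 33 (U(o) = (o² + (o*(-6 + 5))*o) + 33 = (o² + (o*(-1))*o) + 33 = (o² + (-o)*o) + 33 = (o² - o²) + 33 = 0 + 33 = 33)
k = 26 (k = 2 + (1 + 5)*4 = 2 + 6*4 = 2 + 24 = 26)
k*U(-12 - 1*7) = 26*33 = 858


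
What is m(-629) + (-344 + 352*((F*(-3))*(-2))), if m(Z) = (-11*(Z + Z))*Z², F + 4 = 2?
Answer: 5474875590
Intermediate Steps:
F = -2 (F = -4 + 2 = -2)
m(Z) = -22*Z³ (m(Z) = (-22*Z)*Z² = -22*Z³)
m(-629) + (-344 + 352*((F*(-3))*(-2))) = -22*(-629)³ + (-344 + 352*(-2*(-3)*(-2))) = -22*(-248858189) + (-344 + 352*(6*(-2))) = 5474880158 + (-344 + 352*(-12)) = 5474880158 + (-344 - 4224) = 5474880158 - 4568 = 5474875590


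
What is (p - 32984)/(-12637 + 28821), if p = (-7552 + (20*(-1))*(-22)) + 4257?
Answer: -35839/16184 ≈ -2.2145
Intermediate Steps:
p = -2855 (p = (-7552 - 20*(-22)) + 4257 = (-7552 + 440) + 4257 = -7112 + 4257 = -2855)
(p - 32984)/(-12637 + 28821) = (-2855 - 32984)/(-12637 + 28821) = -35839/16184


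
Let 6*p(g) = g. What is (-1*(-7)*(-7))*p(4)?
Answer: -98/3 ≈ -32.667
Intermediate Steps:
p(g) = g/6
(-1*(-7)*(-7))*p(4) = (-1*(-7)*(-7))*((⅙)*4) = (7*(-7))*(⅔) = -49*⅔ = -98/3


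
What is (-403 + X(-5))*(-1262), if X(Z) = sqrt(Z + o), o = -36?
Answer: 508586 - 1262*I*sqrt(41) ≈ 5.0859e+5 - 8080.7*I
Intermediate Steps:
X(Z) = sqrt(-36 + Z) (X(Z) = sqrt(Z - 36) = sqrt(-36 + Z))
(-403 + X(-5))*(-1262) = (-403 + sqrt(-36 - 5))*(-1262) = (-403 + sqrt(-41))*(-1262) = (-403 + I*sqrt(41))*(-1262) = 508586 - 1262*I*sqrt(41)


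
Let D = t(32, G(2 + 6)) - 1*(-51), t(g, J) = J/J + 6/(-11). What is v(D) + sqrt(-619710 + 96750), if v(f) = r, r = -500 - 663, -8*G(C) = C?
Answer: -1163 + 4*I*sqrt(32685) ≈ -1163.0 + 723.16*I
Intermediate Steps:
G(C) = -C/8
t(g, J) = 5/11 (t(g, J) = 1 + 6*(-1/11) = 1 - 6/11 = 5/11)
D = 566/11 (D = 5/11 - 1*(-51) = 5/11 + 51 = 566/11 ≈ 51.455)
r = -1163
v(f) = -1163
v(D) + sqrt(-619710 + 96750) = -1163 + sqrt(-619710 + 96750) = -1163 + sqrt(-522960) = -1163 + 4*I*sqrt(32685)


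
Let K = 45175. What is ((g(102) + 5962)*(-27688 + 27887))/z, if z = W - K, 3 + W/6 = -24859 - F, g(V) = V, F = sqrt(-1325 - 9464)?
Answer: -234525521392/37771144813 + 7240416*I*sqrt(10789)/37771144813 ≈ -6.2091 + 0.019911*I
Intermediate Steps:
F = I*sqrt(10789) (F = sqrt(-10789) = I*sqrt(10789) ≈ 103.87*I)
W = -149172 - 6*I*sqrt(10789) (W = -18 + 6*(-24859 - I*sqrt(10789)) = -18 + (-149154 - 6*I*sqrt(10789)) = -149172 - 6*I*sqrt(10789) ≈ -1.4917e+5 - 623.22*I)
z = -194347 - 6*I*sqrt(10789) (z = (-149172 - 6*I*sqrt(10789)) - 1*45175 = (-149172 - 6*I*sqrt(10789)) - 45175 = -194347 - 6*I*sqrt(10789) ≈ -1.9435e+5 - 623.22*I)
((g(102) + 5962)*(-27688 + 27887))/z = ((102 + 5962)*(-27688 + 27887))/(-194347 - 6*I*sqrt(10789)) = (6064*199)/(-194347 - 6*I*sqrt(10789)) = 1206736/(-194347 - 6*I*sqrt(10789))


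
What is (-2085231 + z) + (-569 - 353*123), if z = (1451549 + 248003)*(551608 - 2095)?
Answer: 933923788957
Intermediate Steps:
z = 933925918176 (z = 1699552*549513 = 933925918176)
(-2085231 + z) + (-569 - 353*123) = (-2085231 + 933925918176) + (-569 - 353*123) = 933923832945 + (-569 - 43419) = 933923832945 - 43988 = 933923788957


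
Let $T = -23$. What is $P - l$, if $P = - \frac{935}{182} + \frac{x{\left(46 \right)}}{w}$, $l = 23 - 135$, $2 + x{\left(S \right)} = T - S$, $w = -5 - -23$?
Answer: $\frac{84290}{819} \approx 102.92$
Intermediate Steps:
$w = 18$ ($w = -5 + 23 = 18$)
$x{\left(S \right)} = -25 - S$ ($x{\left(S \right)} = -2 - \left(23 + S\right) = -25 - S$)
$l = -112$ ($l = 23 - 135 = -112$)
$P = - \frac{7438}{819}$ ($P = - \frac{935}{182} + \frac{-25 - 46}{18} = \left(-935\right) \frac{1}{182} + \left(-25 - 46\right) \frac{1}{18} = - \frac{935}{182} - \frac{71}{18} = - \frac{7438}{819} \approx -9.0818$)
$P - l = - \frac{7438}{819} - -112 = - \frac{7438}{819} + 112 = \frac{84290}{819}$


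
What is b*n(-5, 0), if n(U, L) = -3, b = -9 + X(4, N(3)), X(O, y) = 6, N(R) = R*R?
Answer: 9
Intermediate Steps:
N(R) = R²
b = -3 (b = -9 + 6 = -3)
b*n(-5, 0) = -3*(-3) = 9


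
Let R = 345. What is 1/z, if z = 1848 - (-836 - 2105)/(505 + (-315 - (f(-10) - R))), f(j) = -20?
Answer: 555/1028581 ≈ 0.00053958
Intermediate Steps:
z = 1028581/555 (z = 1848 - (-836 - 2105)/(505 + (-315 - (-20 - 1*345))) = 1848 - (-2941)/(505 + (-315 - (-20 - 345))) = 1848 - (-2941)/(505 + (-315 - 1*(-365))) = 1848 - (-2941)/(505 + (-315 + 365)) = 1848 - (-2941)/(505 + 50) = 1848 - (-2941)/555 = 1848 - 1*(-2941/555) = 1848 + 2941/555 = 1028581/555 ≈ 1853.3)
1/z = 1/(1028581/555) = 555/1028581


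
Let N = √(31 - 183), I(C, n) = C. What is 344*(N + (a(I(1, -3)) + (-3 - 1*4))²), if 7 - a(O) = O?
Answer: 344 + 688*I*√38 ≈ 344.0 + 4241.1*I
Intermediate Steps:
a(O) = 7 - O
N = 2*I*√38 (N = √(-152) = 2*I*√38 ≈ 12.329*I)
344*(N + (a(I(1, -3)) + (-3 - 1*4))²) = 344*(2*I*√38 + ((7 - 1*1) + (-3 - 1*4))²) = 344*(2*I*√38 + ((7 - 1) + (-3 - 4))²) = 344*(2*I*√38 + (6 - 7)²) = 344*(2*I*√38 + (-1)²) = 344*(2*I*√38 + 1) = 344*(1 + 2*I*√38) = 344 + 688*I*√38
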